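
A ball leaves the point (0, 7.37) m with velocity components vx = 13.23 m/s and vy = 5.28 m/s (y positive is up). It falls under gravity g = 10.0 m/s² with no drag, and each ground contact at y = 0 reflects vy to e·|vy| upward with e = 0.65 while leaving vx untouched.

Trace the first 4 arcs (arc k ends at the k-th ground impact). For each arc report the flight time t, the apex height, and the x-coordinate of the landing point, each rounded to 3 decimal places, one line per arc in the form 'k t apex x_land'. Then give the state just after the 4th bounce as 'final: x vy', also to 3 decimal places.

1 1.852 8.764 24.501
2 1.721 3.703 47.271
3 1.119 1.564 62.072
4 0.727 0.661 71.692
final: 71.692 2.363

Arc 1: start y=7.370, vy=5.280 → t=1.852, apex=8.764, x_land=24.501, impact vy=-13.239
  bounce: vy ← 0.65·13.239 = 8.606
Arc 2: start y=0.000, vy=8.606 → t=1.721, apex=3.703, x_land=47.271, impact vy=-8.606
  bounce: vy ← 0.65·8.606 = 5.594
Arc 3: start y=0.000, vy=5.594 → t=1.119, apex=1.564, x_land=62.072, impact vy=-5.594
  bounce: vy ← 0.65·5.594 = 3.636
Arc 4: start y=0.000, vy=3.636 → t=0.727, apex=0.661, x_land=71.692, impact vy=-3.636
  bounce: vy ← 0.65·3.636 = 2.363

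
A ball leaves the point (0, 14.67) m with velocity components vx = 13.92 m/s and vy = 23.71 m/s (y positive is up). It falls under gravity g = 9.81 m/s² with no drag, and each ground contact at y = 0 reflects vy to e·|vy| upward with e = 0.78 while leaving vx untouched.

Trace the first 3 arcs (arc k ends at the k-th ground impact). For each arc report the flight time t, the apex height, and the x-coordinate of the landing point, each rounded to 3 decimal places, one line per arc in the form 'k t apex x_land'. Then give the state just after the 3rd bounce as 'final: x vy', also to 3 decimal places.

Arc 1: start y=14.670, vy=23.710 → t=5.389, apex=43.323, x_land=75.013, impact vy=-29.155
  bounce: vy ← 0.78·29.155 = 22.741
Arc 2: start y=0.000, vy=22.741 → t=4.636, apex=26.357, x_land=139.549, impact vy=-22.741
  bounce: vy ← 0.78·22.741 = 17.738
Arc 3: start y=0.000, vy=17.738 → t=3.616, apex=16.036, x_land=189.887, impact vy=-17.738
  bounce: vy ← 0.78·17.738 = 13.835

1 5.389 43.323 75.013
2 4.636 26.357 139.549
3 3.616 16.036 189.887
final: 189.887 13.835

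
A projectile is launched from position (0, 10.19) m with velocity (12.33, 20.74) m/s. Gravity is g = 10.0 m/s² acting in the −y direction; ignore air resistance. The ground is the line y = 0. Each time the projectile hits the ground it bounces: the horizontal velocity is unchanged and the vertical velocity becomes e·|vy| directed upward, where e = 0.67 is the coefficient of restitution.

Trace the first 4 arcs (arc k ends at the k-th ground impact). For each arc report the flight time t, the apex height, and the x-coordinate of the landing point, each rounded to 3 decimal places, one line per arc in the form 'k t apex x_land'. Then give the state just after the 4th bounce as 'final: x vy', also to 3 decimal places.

Arc 1: start y=10.190, vy=20.740 → t=4.592, apex=31.697, x_land=56.617, impact vy=-25.178
  bounce: vy ← 0.67·25.178 = 16.869
Arc 2: start y=0.000, vy=16.869 → t=3.374, apex=14.229, x_land=98.217, impact vy=-16.869
  bounce: vy ← 0.67·16.869 = 11.303
Arc 3: start y=0.000, vy=11.303 → t=2.261, apex=6.387, x_land=126.089, impact vy=-11.303
  bounce: vy ← 0.67·11.303 = 7.573
Arc 4: start y=0.000, vy=7.573 → t=1.515, apex=2.867, x_land=144.764, impact vy=-7.573
  bounce: vy ← 0.67·7.573 = 5.074

1 4.592 31.697 56.617
2 3.374 14.229 98.217
3 2.261 6.387 126.089
4 1.515 2.867 144.764
final: 144.764 5.074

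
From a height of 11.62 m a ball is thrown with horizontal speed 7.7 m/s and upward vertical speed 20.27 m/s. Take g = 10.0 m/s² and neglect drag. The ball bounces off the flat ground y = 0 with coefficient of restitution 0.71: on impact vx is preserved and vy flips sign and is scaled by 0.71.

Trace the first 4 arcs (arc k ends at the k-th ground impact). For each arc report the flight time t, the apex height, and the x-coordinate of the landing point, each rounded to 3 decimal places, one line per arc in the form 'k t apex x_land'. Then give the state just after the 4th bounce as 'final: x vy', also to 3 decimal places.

Arc 1: start y=11.620, vy=20.270 → t=4.563, apex=32.164, x_land=35.137, impact vy=-25.363
  bounce: vy ← 0.71·25.363 = 18.008
Arc 2: start y=0.000, vy=18.008 → t=3.602, apex=16.214, x_land=62.869, impact vy=-18.008
  bounce: vy ← 0.71·18.008 = 12.785
Arc 3: start y=0.000, vy=12.785 → t=2.557, apex=8.173, x_land=82.559, impact vy=-12.785
  bounce: vy ← 0.71·12.785 = 9.078
Arc 4: start y=0.000, vy=9.078 → t=1.816, apex=4.120, x_land=96.538, impact vy=-9.078
  bounce: vy ← 0.71·9.078 = 6.445

1 4.563 32.164 35.137
2 3.602 16.214 62.869
3 2.557 8.173 82.559
4 1.816 4.120 96.538
final: 96.538 6.445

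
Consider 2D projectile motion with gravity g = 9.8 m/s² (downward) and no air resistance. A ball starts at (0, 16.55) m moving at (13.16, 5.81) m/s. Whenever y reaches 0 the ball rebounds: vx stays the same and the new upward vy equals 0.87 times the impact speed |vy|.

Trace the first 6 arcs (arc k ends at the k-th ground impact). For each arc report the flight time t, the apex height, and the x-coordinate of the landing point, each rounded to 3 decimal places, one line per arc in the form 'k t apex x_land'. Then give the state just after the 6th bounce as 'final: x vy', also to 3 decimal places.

1 2.524 18.272 33.215
2 3.360 13.830 77.433
3 2.923 10.468 115.903
4 2.543 7.923 149.372
5 2.213 5.997 178.490
6 1.925 4.539 203.823
final: 203.823 8.206

Arc 1: start y=16.550, vy=5.810 → t=2.524, apex=18.272, x_land=33.215, impact vy=-18.924
  bounce: vy ← 0.87·18.924 = 16.464
Arc 2: start y=0.000, vy=16.464 → t=3.360, apex=13.830, x_land=77.433, impact vy=-16.464
  bounce: vy ← 0.87·16.464 = 14.324
Arc 3: start y=0.000, vy=14.324 → t=2.923, apex=10.468, x_land=115.903, impact vy=-14.324
  bounce: vy ← 0.87·14.324 = 12.462
Arc 4: start y=0.000, vy=12.462 → t=2.543, apex=7.923, x_land=149.372, impact vy=-12.462
  bounce: vy ← 0.87·12.462 = 10.842
Arc 5: start y=0.000, vy=10.842 → t=2.213, apex=5.997, x_land=178.490, impact vy=-10.842
  bounce: vy ← 0.87·10.842 = 9.432
Arc 6: start y=0.000, vy=9.432 → t=1.925, apex=4.539, x_land=203.823, impact vy=-9.432
  bounce: vy ← 0.87·9.432 = 8.206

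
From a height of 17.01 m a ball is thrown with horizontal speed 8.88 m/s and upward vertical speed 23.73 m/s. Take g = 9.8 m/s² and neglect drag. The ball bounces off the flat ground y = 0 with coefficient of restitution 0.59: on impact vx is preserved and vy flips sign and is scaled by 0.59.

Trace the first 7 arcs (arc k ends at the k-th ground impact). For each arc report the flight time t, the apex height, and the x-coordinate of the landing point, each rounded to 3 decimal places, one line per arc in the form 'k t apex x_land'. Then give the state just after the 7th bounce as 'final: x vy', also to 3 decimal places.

Arc 1: start y=17.010, vy=23.730 → t=5.477, apex=45.740, x_land=48.633, impact vy=-29.942
  bounce: vy ← 0.59·29.942 = 17.666
Arc 2: start y=0.000, vy=17.666 → t=3.605, apex=15.922, x_land=80.648, impact vy=-17.666
  bounce: vy ← 0.59·17.666 = 10.423
Arc 3: start y=0.000, vy=10.423 → t=2.127, apex=5.543, x_land=99.536, impact vy=-10.423
  bounce: vy ← 0.59·10.423 = 6.149
Arc 4: start y=0.000, vy=6.149 → t=1.255, apex=1.929, x_land=110.680, impact vy=-6.149
  bounce: vy ← 0.59·6.149 = 3.628
Arc 5: start y=0.000, vy=3.628 → t=0.740, apex=0.672, x_land=117.256, impact vy=-3.628
  bounce: vy ← 0.59·3.628 = 2.141
Arc 6: start y=0.000, vy=2.141 → t=0.437, apex=0.234, x_land=121.135, impact vy=-2.141
  bounce: vy ← 0.59·2.141 = 1.263
Arc 7: start y=0.000, vy=1.263 → t=0.258, apex=0.081, x_land=123.424, impact vy=-1.263
  bounce: vy ← 0.59·1.263 = 0.745

1 5.477 45.740 48.633
2 3.605 15.922 80.648
3 2.127 5.543 99.536
4 1.255 1.929 110.680
5 0.740 0.672 117.256
6 0.437 0.234 121.135
7 0.258 0.081 123.424
final: 123.424 0.745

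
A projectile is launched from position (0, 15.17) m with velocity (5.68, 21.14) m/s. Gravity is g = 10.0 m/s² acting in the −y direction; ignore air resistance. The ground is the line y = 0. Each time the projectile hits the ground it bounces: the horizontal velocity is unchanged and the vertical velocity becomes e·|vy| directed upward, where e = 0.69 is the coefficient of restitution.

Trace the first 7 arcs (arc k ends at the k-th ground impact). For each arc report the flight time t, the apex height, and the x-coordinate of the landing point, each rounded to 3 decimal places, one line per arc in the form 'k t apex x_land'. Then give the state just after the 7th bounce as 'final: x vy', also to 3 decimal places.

1 4.853 37.515 27.566
2 3.780 17.861 49.037
3 2.608 8.504 63.851
4 1.800 4.049 74.073
5 1.242 1.928 81.127
6 0.857 0.918 85.994
7 0.591 0.437 89.352
final: 89.352 2.040

Arc 1: start y=15.170, vy=21.140 → t=4.853, apex=37.515, x_land=27.566, impact vy=-27.392
  bounce: vy ← 0.69·27.392 = 18.900
Arc 2: start y=0.000, vy=18.900 → t=3.780, apex=17.861, x_land=49.037, impact vy=-18.900
  bounce: vy ← 0.69·18.900 = 13.041
Arc 3: start y=0.000, vy=13.041 → t=2.608, apex=8.504, x_land=63.851, impact vy=-13.041
  bounce: vy ← 0.69·13.041 = 8.998
Arc 4: start y=0.000, vy=8.998 → t=1.800, apex=4.049, x_land=74.073, impact vy=-8.998
  bounce: vy ← 0.69·8.998 = 6.209
Arc 5: start y=0.000, vy=6.209 → t=1.242, apex=1.928, x_land=81.127, impact vy=-6.209
  bounce: vy ← 0.69·6.209 = 4.284
Arc 6: start y=0.000, vy=4.284 → t=0.857, apex=0.918, x_land=85.994, impact vy=-4.284
  bounce: vy ← 0.69·4.284 = 2.956
Arc 7: start y=0.000, vy=2.956 → t=0.591, apex=0.437, x_land=89.352, impact vy=-2.956
  bounce: vy ← 0.69·2.956 = 2.040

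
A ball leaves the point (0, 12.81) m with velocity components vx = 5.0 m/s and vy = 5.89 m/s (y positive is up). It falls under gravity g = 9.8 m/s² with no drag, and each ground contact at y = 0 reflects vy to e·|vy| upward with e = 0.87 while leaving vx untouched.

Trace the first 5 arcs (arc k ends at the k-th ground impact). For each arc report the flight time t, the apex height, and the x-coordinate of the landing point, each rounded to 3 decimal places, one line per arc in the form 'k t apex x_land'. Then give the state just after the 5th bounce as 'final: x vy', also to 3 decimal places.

Arc 1: start y=12.810, vy=5.890 → t=2.326, apex=14.580, x_land=11.630, impact vy=-16.905
  bounce: vy ← 0.87·16.905 = 14.707
Arc 2: start y=0.000, vy=14.707 → t=3.001, apex=11.036, x_land=26.637, impact vy=-14.707
  bounce: vy ← 0.87·14.707 = 12.795
Arc 3: start y=0.000, vy=12.795 → t=2.611, apex=8.353, x_land=39.693, impact vy=-12.795
  bounce: vy ← 0.87·12.795 = 11.132
Arc 4: start y=0.000, vy=11.132 → t=2.272, apex=6.322, x_land=51.052, impact vy=-11.132
  bounce: vy ← 0.87·11.132 = 9.685
Arc 5: start y=0.000, vy=9.685 → t=1.976, apex=4.785, x_land=60.935, impact vy=-9.685
  bounce: vy ← 0.87·9.685 = 8.426

1 2.326 14.580 11.630
2 3.001 11.036 26.637
3 2.611 8.353 39.693
4 2.272 6.322 51.052
5 1.976 4.785 60.935
final: 60.935 8.426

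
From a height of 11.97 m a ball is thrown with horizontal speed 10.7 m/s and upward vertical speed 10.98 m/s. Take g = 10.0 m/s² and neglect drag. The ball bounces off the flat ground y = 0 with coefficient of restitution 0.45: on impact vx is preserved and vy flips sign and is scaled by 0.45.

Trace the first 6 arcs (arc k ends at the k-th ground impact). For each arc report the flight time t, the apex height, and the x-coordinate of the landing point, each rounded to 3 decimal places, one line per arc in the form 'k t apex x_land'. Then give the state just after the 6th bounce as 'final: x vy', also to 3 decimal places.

1 2.995 17.998 32.049
2 1.708 3.645 50.320
3 0.768 0.738 58.542
4 0.346 0.149 62.242
5 0.156 0.030 63.906
6 0.070 0.006 64.656
final: 64.656 0.158

Arc 1: start y=11.970, vy=10.980 → t=2.995, apex=17.998, x_land=32.049, impact vy=-18.973
  bounce: vy ← 0.45·18.973 = 8.538
Arc 2: start y=0.000, vy=8.538 → t=1.708, apex=3.645, x_land=50.320, impact vy=-8.538
  bounce: vy ← 0.45·8.538 = 3.842
Arc 3: start y=0.000, vy=3.842 → t=0.768, apex=0.738, x_land=58.542, impact vy=-3.842
  bounce: vy ← 0.45·3.842 = 1.729
Arc 4: start y=0.000, vy=1.729 → t=0.346, apex=0.149, x_land=62.242, impact vy=-1.729
  bounce: vy ← 0.45·1.729 = 0.778
Arc 5: start y=0.000, vy=0.778 → t=0.156, apex=0.030, x_land=63.906, impact vy=-0.778
  bounce: vy ← 0.45·0.778 = 0.350
Arc 6: start y=0.000, vy=0.350 → t=0.070, apex=0.006, x_land=64.656, impact vy=-0.350
  bounce: vy ← 0.45·0.350 = 0.158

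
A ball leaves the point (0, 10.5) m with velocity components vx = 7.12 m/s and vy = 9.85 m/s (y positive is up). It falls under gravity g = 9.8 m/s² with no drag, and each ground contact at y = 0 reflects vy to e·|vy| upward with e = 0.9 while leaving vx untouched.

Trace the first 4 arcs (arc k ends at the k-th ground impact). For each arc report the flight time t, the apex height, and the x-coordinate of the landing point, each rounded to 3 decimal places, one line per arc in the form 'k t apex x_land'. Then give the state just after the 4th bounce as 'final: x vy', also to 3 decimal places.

Arc 1: start y=10.500, vy=9.850 → t=2.781, apex=15.450, x_land=19.799, impact vy=-17.402
  bounce: vy ← 0.9·17.402 = 15.662
Arc 2: start y=0.000, vy=15.662 → t=3.196, apex=12.515, x_land=42.557, impact vy=-15.662
  bounce: vy ← 0.9·15.662 = 14.095
Arc 3: start y=0.000, vy=14.095 → t=2.877, apex=10.137, x_land=63.038, impact vy=-14.095
  bounce: vy ← 0.9·14.095 = 12.686
Arc 4: start y=0.000, vy=12.686 → t=2.589, apex=8.211, x_land=81.472, impact vy=-12.686
  bounce: vy ← 0.9·12.686 = 11.417

1 2.781 15.450 19.799
2 3.196 12.515 42.557
3 2.877 10.137 63.038
4 2.589 8.211 81.472
final: 81.472 11.417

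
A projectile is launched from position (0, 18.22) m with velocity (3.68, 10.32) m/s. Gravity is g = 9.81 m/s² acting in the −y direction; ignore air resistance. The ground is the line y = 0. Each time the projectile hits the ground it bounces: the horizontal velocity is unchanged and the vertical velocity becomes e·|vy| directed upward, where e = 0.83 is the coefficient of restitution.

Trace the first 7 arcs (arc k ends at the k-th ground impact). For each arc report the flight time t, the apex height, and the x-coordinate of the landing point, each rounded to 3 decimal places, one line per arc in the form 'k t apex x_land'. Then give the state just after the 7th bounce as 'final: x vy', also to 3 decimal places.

Arc 1: start y=18.220, vy=10.320 → t=3.248, apex=23.648, x_land=11.952, impact vy=-21.540
  bounce: vy ← 0.83·21.540 = 17.878
Arc 2: start y=0.000, vy=17.878 → t=3.645, apex=16.291, x_land=25.365, impact vy=-17.878
  bounce: vy ← 0.83·17.878 = 14.839
Arc 3: start y=0.000, vy=14.839 → t=3.025, apex=11.223, x_land=36.498, impact vy=-14.839
  bounce: vy ← 0.83·14.839 = 12.316
Arc 4: start y=0.000, vy=12.316 → t=2.511, apex=7.732, x_land=45.738, impact vy=-12.316
  bounce: vy ← 0.83·12.316 = 10.223
Arc 5: start y=0.000, vy=10.223 → t=2.084, apex=5.326, x_land=53.408, impact vy=-10.223
  bounce: vy ← 0.83·10.223 = 8.485
Arc 6: start y=0.000, vy=8.485 → t=1.730, apex=3.669, x_land=59.774, impact vy=-8.485
  bounce: vy ← 0.83·8.485 = 7.042
Arc 7: start y=0.000, vy=7.042 → t=1.436, apex=2.528, x_land=65.057, impact vy=-7.042
  bounce: vy ← 0.83·7.042 = 5.845

1 3.248 23.648 11.952
2 3.645 16.291 25.365
3 3.025 11.223 36.498
4 2.511 7.732 45.738
5 2.084 5.326 53.408
6 1.730 3.669 59.774
7 1.436 2.528 65.057
final: 65.057 5.845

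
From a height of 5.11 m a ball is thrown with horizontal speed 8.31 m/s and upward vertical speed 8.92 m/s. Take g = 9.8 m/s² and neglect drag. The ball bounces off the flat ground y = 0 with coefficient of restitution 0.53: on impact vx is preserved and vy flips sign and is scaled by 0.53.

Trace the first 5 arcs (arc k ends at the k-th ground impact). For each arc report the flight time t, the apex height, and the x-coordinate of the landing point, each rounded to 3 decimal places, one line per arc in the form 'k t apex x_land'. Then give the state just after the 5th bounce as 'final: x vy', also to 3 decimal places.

1 2.278 9.170 18.932
2 1.450 2.576 30.981
3 0.769 0.724 37.368
4 0.407 0.203 40.753
5 0.216 0.057 42.547
final: 42.547 0.561

Arc 1: start y=5.110, vy=8.920 → t=2.278, apex=9.170, x_land=18.932, impact vy=-13.406
  bounce: vy ← 0.53·13.406 = 7.105
Arc 2: start y=0.000, vy=7.105 → t=1.450, apex=2.576, x_land=30.981, impact vy=-7.105
  bounce: vy ← 0.53·7.105 = 3.766
Arc 3: start y=0.000, vy=3.766 → t=0.769, apex=0.724, x_land=37.368, impact vy=-3.766
  bounce: vy ← 0.53·3.766 = 1.996
Arc 4: start y=0.000, vy=1.996 → t=0.407, apex=0.203, x_land=40.753, impact vy=-1.996
  bounce: vy ← 0.53·1.996 = 1.058
Arc 5: start y=0.000, vy=1.058 → t=0.216, apex=0.057, x_land=42.547, impact vy=-1.058
  bounce: vy ← 0.53·1.058 = 0.561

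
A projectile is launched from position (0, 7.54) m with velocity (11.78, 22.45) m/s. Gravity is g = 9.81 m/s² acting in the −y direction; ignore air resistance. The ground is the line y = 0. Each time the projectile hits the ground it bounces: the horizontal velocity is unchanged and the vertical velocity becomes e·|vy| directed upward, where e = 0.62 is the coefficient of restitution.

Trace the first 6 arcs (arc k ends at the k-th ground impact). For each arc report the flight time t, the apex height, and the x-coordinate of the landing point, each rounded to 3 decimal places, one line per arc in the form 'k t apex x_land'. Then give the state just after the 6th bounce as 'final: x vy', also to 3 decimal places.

Arc 1: start y=7.540, vy=22.450 → t=4.891, apex=33.228, x_land=57.619, impact vy=-25.533
  bounce: vy ← 0.62·25.533 = 15.830
Arc 2: start y=0.000, vy=15.830 → t=3.227, apex=12.773, x_land=95.638, impact vy=-15.830
  bounce: vy ← 0.62·15.830 = 9.815
Arc 3: start y=0.000, vy=9.815 → t=2.001, apex=4.910, x_land=119.210, impact vy=-9.815
  bounce: vy ← 0.62·9.815 = 6.085
Arc 4: start y=0.000, vy=6.085 → t=1.241, apex=1.887, x_land=133.824, impact vy=-6.085
  bounce: vy ← 0.62·6.085 = 3.773
Arc 5: start y=0.000, vy=3.773 → t=0.769, apex=0.726, x_land=142.885, impact vy=-3.773
  bounce: vy ← 0.62·3.773 = 2.339
Arc 6: start y=0.000, vy=2.339 → t=0.477, apex=0.279, x_land=148.503, impact vy=-2.339
  bounce: vy ← 0.62·2.339 = 1.450

1 4.891 33.228 57.619
2 3.227 12.773 95.638
3 2.001 4.910 119.210
4 1.241 1.887 133.824
5 0.769 0.726 142.885
6 0.477 0.279 148.503
final: 148.503 1.450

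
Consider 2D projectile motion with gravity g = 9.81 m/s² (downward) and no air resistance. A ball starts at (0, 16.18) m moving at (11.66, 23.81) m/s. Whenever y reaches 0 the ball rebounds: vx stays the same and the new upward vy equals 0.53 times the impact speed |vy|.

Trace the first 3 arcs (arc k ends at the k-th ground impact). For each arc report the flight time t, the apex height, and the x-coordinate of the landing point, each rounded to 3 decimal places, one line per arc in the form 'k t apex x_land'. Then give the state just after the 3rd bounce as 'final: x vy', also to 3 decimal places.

Arc 1: start y=16.180, vy=23.810 → t=5.459, apex=45.075, x_land=63.647, impact vy=-29.738
  bounce: vy ← 0.53·29.738 = 15.761
Arc 2: start y=0.000, vy=15.761 → t=3.213, apex=12.662, x_land=101.114, impact vy=-15.761
  bounce: vy ← 0.53·15.761 = 8.353
Arc 3: start y=0.000, vy=8.353 → t=1.703, apex=3.557, x_land=120.972, impact vy=-8.353
  bounce: vy ← 0.53·8.353 = 4.427

1 5.459 45.075 63.647
2 3.213 12.662 101.114
3 1.703 3.557 120.972
final: 120.972 4.427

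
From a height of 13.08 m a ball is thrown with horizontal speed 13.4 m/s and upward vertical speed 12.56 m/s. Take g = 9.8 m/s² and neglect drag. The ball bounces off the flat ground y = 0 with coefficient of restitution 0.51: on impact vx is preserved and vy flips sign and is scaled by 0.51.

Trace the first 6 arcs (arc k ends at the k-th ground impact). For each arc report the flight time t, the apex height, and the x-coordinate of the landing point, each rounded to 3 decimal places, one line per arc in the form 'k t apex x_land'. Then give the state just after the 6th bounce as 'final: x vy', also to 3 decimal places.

1 3.358 21.129 44.999
2 2.118 5.496 73.381
3 1.080 1.429 87.856
4 0.551 0.372 95.238
5 0.281 0.097 99.003
6 0.143 0.025 100.923
final: 100.923 0.358

Arc 1: start y=13.080, vy=12.560 → t=3.358, apex=21.129, x_land=44.999, impact vy=-20.350
  bounce: vy ← 0.51·20.350 = 10.378
Arc 2: start y=0.000, vy=10.378 → t=2.118, apex=5.496, x_land=73.381, impact vy=-10.378
  bounce: vy ← 0.51·10.378 = 5.293
Arc 3: start y=0.000, vy=5.293 → t=1.080, apex=1.429, x_land=87.856, impact vy=-5.293
  bounce: vy ← 0.51·5.293 = 2.699
Arc 4: start y=0.000, vy=2.699 → t=0.551, apex=0.372, x_land=95.238, impact vy=-2.699
  bounce: vy ← 0.51·2.699 = 1.377
Arc 5: start y=0.000, vy=1.377 → t=0.281, apex=0.097, x_land=99.003, impact vy=-1.377
  bounce: vy ← 0.51·1.377 = 0.702
Arc 6: start y=0.000, vy=0.702 → t=0.143, apex=0.025, x_land=100.923, impact vy=-0.702
  bounce: vy ← 0.51·0.702 = 0.358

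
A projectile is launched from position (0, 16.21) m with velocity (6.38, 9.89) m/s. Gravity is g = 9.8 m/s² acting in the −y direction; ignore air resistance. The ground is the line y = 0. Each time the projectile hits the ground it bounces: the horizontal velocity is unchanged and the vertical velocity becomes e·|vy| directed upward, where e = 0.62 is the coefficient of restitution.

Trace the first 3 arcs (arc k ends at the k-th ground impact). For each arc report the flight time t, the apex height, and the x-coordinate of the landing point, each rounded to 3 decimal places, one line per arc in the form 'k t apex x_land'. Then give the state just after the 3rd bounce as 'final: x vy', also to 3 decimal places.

1 3.089 21.200 19.709
2 2.579 8.149 36.165
3 1.599 3.133 46.368
final: 46.368 4.858

Arc 1: start y=16.210, vy=9.890 → t=3.089, apex=21.200, x_land=19.709, impact vy=-20.385
  bounce: vy ← 0.62·20.385 = 12.638
Arc 2: start y=0.000, vy=12.638 → t=2.579, apex=8.149, x_land=36.165, impact vy=-12.638
  bounce: vy ← 0.62·12.638 = 7.836
Arc 3: start y=0.000, vy=7.836 → t=1.599, apex=3.133, x_land=46.368, impact vy=-7.836
  bounce: vy ← 0.62·7.836 = 4.858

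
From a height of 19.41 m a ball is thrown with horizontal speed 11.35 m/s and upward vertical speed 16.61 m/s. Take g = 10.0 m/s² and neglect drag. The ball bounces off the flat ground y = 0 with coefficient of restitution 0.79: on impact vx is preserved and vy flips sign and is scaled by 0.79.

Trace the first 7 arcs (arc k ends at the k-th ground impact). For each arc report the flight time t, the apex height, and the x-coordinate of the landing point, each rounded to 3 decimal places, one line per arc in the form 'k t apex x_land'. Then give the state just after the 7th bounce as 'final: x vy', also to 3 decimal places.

1 4.238 33.205 48.101
2 4.072 20.723 94.315
3 3.217 12.933 130.823
4 2.541 8.072 159.665
5 2.007 5.037 182.450
6 1.586 3.144 200.450
7 1.253 1.962 214.670
final: 214.670 4.949

Arc 1: start y=19.410, vy=16.610 → t=4.238, apex=33.205, x_land=48.101, impact vy=-25.770
  bounce: vy ← 0.79·25.770 = 20.358
Arc 2: start y=0.000, vy=20.358 → t=4.072, apex=20.723, x_land=94.315, impact vy=-20.358
  bounce: vy ← 0.79·20.358 = 16.083
Arc 3: start y=0.000, vy=16.083 → t=3.217, apex=12.933, x_land=130.823, impact vy=-16.083
  bounce: vy ← 0.79·16.083 = 12.706
Arc 4: start y=0.000, vy=12.706 → t=2.541, apex=8.072, x_land=159.665, impact vy=-12.706
  bounce: vy ← 0.79·12.706 = 10.037
Arc 5: start y=0.000, vy=10.037 → t=2.007, apex=5.037, x_land=182.450, impact vy=-10.037
  bounce: vy ← 0.79·10.037 = 7.930
Arc 6: start y=0.000, vy=7.930 → t=1.586, apex=3.144, x_land=200.450, impact vy=-7.930
  bounce: vy ← 0.79·7.930 = 6.264
Arc 7: start y=0.000, vy=6.264 → t=1.253, apex=1.962, x_land=214.670, impact vy=-6.264
  bounce: vy ← 0.79·6.264 = 4.949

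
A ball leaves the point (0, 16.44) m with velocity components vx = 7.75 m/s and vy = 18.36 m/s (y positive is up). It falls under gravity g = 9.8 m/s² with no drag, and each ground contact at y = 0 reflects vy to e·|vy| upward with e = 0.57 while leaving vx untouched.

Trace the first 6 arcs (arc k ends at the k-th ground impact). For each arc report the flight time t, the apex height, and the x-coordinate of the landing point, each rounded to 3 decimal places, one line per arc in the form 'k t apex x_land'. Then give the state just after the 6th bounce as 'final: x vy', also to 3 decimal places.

1 4.494 33.638 34.825
2 2.987 10.929 57.974
3 1.703 3.551 71.169
4 0.970 1.154 78.690
5 0.553 0.375 82.977
6 0.315 0.122 85.420
final: 85.420 0.881

Arc 1: start y=16.440, vy=18.360 → t=4.494, apex=33.638, x_land=34.825, impact vy=-25.677
  bounce: vy ← 0.57·25.677 = 14.636
Arc 2: start y=0.000, vy=14.636 → t=2.987, apex=10.929, x_land=57.974, impact vy=-14.636
  bounce: vy ← 0.57·14.636 = 8.342
Arc 3: start y=0.000, vy=8.342 → t=1.703, apex=3.551, x_land=71.169, impact vy=-8.342
  bounce: vy ← 0.57·8.342 = 4.755
Arc 4: start y=0.000, vy=4.755 → t=0.970, apex=1.154, x_land=78.690, impact vy=-4.755
  bounce: vy ← 0.57·4.755 = 2.710
Arc 5: start y=0.000, vy=2.710 → t=0.553, apex=0.375, x_land=82.977, impact vy=-2.710
  bounce: vy ← 0.57·2.710 = 1.545
Arc 6: start y=0.000, vy=1.545 → t=0.315, apex=0.122, x_land=85.420, impact vy=-1.545
  bounce: vy ← 0.57·1.545 = 0.881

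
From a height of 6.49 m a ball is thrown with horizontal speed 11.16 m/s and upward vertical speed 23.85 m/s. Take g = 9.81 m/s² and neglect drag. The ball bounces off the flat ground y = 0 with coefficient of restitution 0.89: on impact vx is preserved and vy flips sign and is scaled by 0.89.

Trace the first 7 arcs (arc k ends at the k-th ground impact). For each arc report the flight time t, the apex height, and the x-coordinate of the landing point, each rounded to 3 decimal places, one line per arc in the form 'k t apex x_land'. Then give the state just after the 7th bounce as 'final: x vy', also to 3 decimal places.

Arc 1: start y=6.490, vy=23.850 → t=5.121, apex=35.482, x_land=57.148, impact vy=-26.385
  bounce: vy ← 0.89·26.385 = 23.482
Arc 2: start y=0.000, vy=23.482 → t=4.787, apex=28.105, x_land=110.576, impact vy=-23.482
  bounce: vy ← 0.89·23.482 = 20.899
Arc 3: start y=0.000, vy=20.899 → t=4.261, apex=22.262, x_land=158.127, impact vy=-20.899
  bounce: vy ← 0.89·20.899 = 18.600
Arc 4: start y=0.000, vy=18.600 → t=3.792, apex=17.634, x_land=200.447, impact vy=-18.600
  bounce: vy ← 0.89·18.600 = 16.554
Arc 5: start y=0.000, vy=16.554 → t=3.375, apex=13.968, x_land=238.112, impact vy=-16.554
  bounce: vy ← 0.89·16.554 = 14.733
Arc 6: start y=0.000, vy=14.733 → t=3.004, apex=11.064, x_land=271.634, impact vy=-14.733
  bounce: vy ← 0.89·14.733 = 13.113
Arc 7: start y=0.000, vy=13.113 → t=2.673, apex=8.764, x_land=301.468, impact vy=-13.113
  bounce: vy ← 0.89·13.113 = 11.670

1 5.121 35.482 57.148
2 4.787 28.105 110.576
3 4.261 22.262 158.127
4 3.792 17.634 200.447
5 3.375 13.968 238.112
6 3.004 11.064 271.634
7 2.673 8.764 301.468
final: 301.468 11.670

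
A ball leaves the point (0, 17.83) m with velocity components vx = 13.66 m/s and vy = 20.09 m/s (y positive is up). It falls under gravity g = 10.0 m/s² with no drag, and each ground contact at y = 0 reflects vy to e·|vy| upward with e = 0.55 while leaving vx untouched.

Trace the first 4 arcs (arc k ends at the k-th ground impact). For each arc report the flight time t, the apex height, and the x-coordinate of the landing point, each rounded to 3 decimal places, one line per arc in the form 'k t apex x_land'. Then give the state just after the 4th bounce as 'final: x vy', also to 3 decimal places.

1 4.766 38.010 65.106
2 3.033 11.498 106.536
3 1.668 3.478 129.322
4 0.917 1.052 141.854
final: 141.854 2.523

Arc 1: start y=17.830, vy=20.090 → t=4.766, apex=38.010, x_land=65.106, impact vy=-27.572
  bounce: vy ← 0.55·27.572 = 15.165
Arc 2: start y=0.000, vy=15.165 → t=3.033, apex=11.498, x_land=106.536, impact vy=-15.165
  bounce: vy ← 0.55·15.165 = 8.340
Arc 3: start y=0.000, vy=8.340 → t=1.668, apex=3.478, x_land=129.322, impact vy=-8.340
  bounce: vy ← 0.55·8.340 = 4.587
Arc 4: start y=0.000, vy=4.587 → t=0.917, apex=1.052, x_land=141.854, impact vy=-4.587
  bounce: vy ← 0.55·4.587 = 2.523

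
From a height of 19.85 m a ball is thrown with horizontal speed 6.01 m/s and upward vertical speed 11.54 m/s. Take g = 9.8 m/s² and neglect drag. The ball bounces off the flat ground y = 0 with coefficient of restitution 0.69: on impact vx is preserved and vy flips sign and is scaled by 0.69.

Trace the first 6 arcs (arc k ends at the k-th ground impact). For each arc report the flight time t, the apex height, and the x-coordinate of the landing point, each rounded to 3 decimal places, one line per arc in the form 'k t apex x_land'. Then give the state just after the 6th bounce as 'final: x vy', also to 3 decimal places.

Arc 1: start y=19.850, vy=11.540 → t=3.509, apex=26.644, x_land=21.092, impact vy=-22.852
  bounce: vy ← 0.69·22.852 = 15.768
Arc 2: start y=0.000, vy=15.768 → t=3.218, apex=12.685, x_land=40.432, impact vy=-15.768
  bounce: vy ← 0.69·15.768 = 10.880
Arc 3: start y=0.000, vy=10.880 → t=2.220, apex=6.040, x_land=53.776, impact vy=-10.880
  bounce: vy ← 0.69·10.880 = 7.507
Arc 4: start y=0.000, vy=7.507 → t=1.532, apex=2.875, x_land=62.984, impact vy=-7.507
  bounce: vy ← 0.69·7.507 = 5.180
Arc 5: start y=0.000, vy=5.180 → t=1.057, apex=1.369, x_land=69.338, impact vy=-5.180
  bounce: vy ← 0.69·5.180 = 3.574
Arc 6: start y=0.000, vy=3.574 → t=0.729, apex=0.652, x_land=73.722, impact vy=-3.574
  bounce: vy ← 0.69·3.574 = 2.466

1 3.509 26.644 21.092
2 3.218 12.685 40.432
3 2.220 6.040 53.776
4 1.532 2.875 62.984
5 1.057 1.369 69.338
6 0.729 0.652 73.722
final: 73.722 2.466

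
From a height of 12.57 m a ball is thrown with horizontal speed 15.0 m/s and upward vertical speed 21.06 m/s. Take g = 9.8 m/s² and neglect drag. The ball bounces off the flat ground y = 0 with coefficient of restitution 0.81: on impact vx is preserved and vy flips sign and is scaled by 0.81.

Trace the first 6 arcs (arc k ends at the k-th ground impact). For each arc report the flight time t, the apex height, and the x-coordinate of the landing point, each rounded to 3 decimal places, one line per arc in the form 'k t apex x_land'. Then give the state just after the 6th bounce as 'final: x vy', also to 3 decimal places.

1 4.829 35.199 72.438
2 4.342 23.094 137.566
3 3.517 15.152 190.320
4 2.849 9.941 233.051
5 2.307 6.522 267.663
6 1.869 4.279 295.699
final: 295.699 7.418

Arc 1: start y=12.570, vy=21.060 → t=4.829, apex=35.199, x_land=72.438, impact vy=-26.266
  bounce: vy ← 0.81·26.266 = 21.275
Arc 2: start y=0.000, vy=21.275 → t=4.342, apex=23.094, x_land=137.566, impact vy=-21.275
  bounce: vy ← 0.81·21.275 = 17.233
Arc 3: start y=0.000, vy=17.233 → t=3.517, apex=15.152, x_land=190.320, impact vy=-17.233
  bounce: vy ← 0.81·17.233 = 13.959
Arc 4: start y=0.000, vy=13.959 → t=2.849, apex=9.941, x_land=233.051, impact vy=-13.959
  bounce: vy ← 0.81·13.959 = 11.307
Arc 5: start y=0.000, vy=11.307 → t=2.307, apex=6.522, x_land=267.663, impact vy=-11.307
  bounce: vy ← 0.81·11.307 = 9.158
Arc 6: start y=0.000, vy=9.158 → t=1.869, apex=4.279, x_land=295.699, impact vy=-9.158
  bounce: vy ← 0.81·9.158 = 7.418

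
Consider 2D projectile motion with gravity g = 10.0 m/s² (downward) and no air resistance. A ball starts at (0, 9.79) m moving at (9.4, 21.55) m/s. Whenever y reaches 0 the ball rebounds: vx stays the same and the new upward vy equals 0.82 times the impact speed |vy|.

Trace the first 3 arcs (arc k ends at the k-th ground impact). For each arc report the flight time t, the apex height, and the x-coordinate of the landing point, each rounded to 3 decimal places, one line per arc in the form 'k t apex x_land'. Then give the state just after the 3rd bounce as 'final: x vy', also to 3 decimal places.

Arc 1: start y=9.790, vy=21.550 → t=4.724, apex=33.010, x_land=44.410, impact vy=-25.694
  bounce: vy ← 0.82·25.694 = 21.069
Arc 2: start y=0.000, vy=21.069 → t=4.214, apex=22.196, x_land=84.020, impact vy=-21.069
  bounce: vy ← 0.82·21.069 = 17.277
Arc 3: start y=0.000, vy=17.277 → t=3.455, apex=14.925, x_land=116.501, impact vy=-17.277
  bounce: vy ← 0.82·17.277 = 14.167

1 4.724 33.010 44.410
2 4.214 22.196 84.020
3 3.455 14.925 116.501
final: 116.501 14.167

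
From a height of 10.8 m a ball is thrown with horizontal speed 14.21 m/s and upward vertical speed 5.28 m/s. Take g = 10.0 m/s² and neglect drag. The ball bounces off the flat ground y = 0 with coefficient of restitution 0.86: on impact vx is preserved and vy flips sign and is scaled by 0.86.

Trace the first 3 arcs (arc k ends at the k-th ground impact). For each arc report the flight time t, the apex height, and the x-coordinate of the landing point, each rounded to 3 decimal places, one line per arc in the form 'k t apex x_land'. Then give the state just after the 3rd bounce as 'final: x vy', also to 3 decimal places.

1 2.090 12.194 29.694
2 2.686 9.019 67.863
3 2.310 6.670 100.688
final: 100.688 9.933

Arc 1: start y=10.800, vy=5.280 → t=2.090, apex=12.194, x_land=29.694, impact vy=-15.617
  bounce: vy ← 0.86·15.617 = 13.430
Arc 2: start y=0.000, vy=13.430 → t=2.686, apex=9.019, x_land=67.863, impact vy=-13.430
  bounce: vy ← 0.86·13.430 = 11.550
Arc 3: start y=0.000, vy=11.550 → t=2.310, apex=6.670, x_land=100.688, impact vy=-11.550
  bounce: vy ← 0.86·11.550 = 9.933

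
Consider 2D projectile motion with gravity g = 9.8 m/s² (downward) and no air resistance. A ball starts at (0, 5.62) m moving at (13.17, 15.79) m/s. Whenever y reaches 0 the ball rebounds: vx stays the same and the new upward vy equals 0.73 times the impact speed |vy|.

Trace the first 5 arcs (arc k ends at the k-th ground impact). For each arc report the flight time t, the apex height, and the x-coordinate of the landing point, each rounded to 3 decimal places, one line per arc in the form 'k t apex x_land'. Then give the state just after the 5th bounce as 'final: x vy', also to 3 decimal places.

1 3.546 18.341 46.700
2 2.825 9.774 83.900
3 2.062 5.208 111.056
4 1.505 2.776 130.880
5 1.099 1.479 145.352
final: 145.352 3.931

Arc 1: start y=5.620, vy=15.790 → t=3.546, apex=18.341, x_land=46.700, impact vy=-18.960
  bounce: vy ← 0.73·18.960 = 13.841
Arc 2: start y=0.000, vy=13.841 → t=2.825, apex=9.774, x_land=83.900, impact vy=-13.841
  bounce: vy ← 0.73·13.841 = 10.104
Arc 3: start y=0.000, vy=10.104 → t=2.062, apex=5.208, x_land=111.056, impact vy=-10.104
  bounce: vy ← 0.73·10.104 = 7.376
Arc 4: start y=0.000, vy=7.376 → t=1.505, apex=2.776, x_land=130.880, impact vy=-7.376
  bounce: vy ← 0.73·7.376 = 5.384
Arc 5: start y=0.000, vy=5.384 → t=1.099, apex=1.479, x_land=145.352, impact vy=-5.384
  bounce: vy ← 0.73·5.384 = 3.931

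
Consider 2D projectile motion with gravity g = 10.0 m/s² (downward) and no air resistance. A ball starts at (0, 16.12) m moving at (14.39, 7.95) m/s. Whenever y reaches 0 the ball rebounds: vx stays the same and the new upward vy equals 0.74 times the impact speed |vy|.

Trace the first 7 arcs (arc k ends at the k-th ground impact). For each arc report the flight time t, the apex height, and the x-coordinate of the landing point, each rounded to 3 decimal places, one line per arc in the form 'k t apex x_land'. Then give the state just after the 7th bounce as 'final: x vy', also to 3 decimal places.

Arc 1: start y=16.120, vy=7.950 → t=2.759, apex=19.280, x_land=39.697, impact vy=-19.637
  bounce: vy ← 0.74·19.637 = 14.531
Arc 2: start y=0.000, vy=14.531 → t=2.906, apex=10.558, x_land=81.518, impact vy=-14.531
  bounce: vy ← 0.74·14.531 = 10.753
Arc 3: start y=0.000, vy=10.753 → t=2.151, apex=5.781, x_land=112.466, impact vy=-10.753
  bounce: vy ← 0.74·10.753 = 7.957
Arc 4: start y=0.000, vy=7.957 → t=1.591, apex=3.166, x_land=135.367, impact vy=-7.957
  bounce: vy ← 0.74·7.957 = 5.888
Arc 5: start y=0.000, vy=5.888 → t=1.178, apex=1.734, x_land=152.313, impact vy=-5.888
  bounce: vy ← 0.74·5.888 = 4.357
Arc 6: start y=0.000, vy=4.357 → t=0.871, apex=0.949, x_land=164.854, impact vy=-4.357
  bounce: vy ← 0.74·4.357 = 3.224
Arc 7: start y=0.000, vy=3.224 → t=0.645, apex=0.520, x_land=174.134, impact vy=-3.224
  bounce: vy ← 0.74·3.224 = 2.386

1 2.759 19.280 39.697
2 2.906 10.558 81.518
3 2.151 5.781 112.466
4 1.591 3.166 135.367
5 1.178 1.734 152.313
6 0.871 0.949 164.854
7 0.645 0.520 174.134
final: 174.134 2.386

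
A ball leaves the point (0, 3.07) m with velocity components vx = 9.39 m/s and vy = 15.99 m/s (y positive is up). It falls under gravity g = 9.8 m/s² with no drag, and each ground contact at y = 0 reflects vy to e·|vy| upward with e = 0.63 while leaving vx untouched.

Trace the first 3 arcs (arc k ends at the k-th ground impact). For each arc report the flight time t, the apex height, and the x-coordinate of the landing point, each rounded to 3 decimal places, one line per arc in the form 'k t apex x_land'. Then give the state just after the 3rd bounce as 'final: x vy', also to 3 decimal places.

Arc 1: start y=3.070, vy=15.990 → t=3.445, apex=16.115, x_land=32.350, impact vy=-17.772
  bounce: vy ← 0.63·17.772 = 11.197
Arc 2: start y=0.000, vy=11.197 → t=2.285, apex=6.396, x_land=53.806, impact vy=-11.197
  bounce: vy ← 0.63·11.197 = 7.054
Arc 3: start y=0.000, vy=7.054 → t=1.440, apex=2.539, x_land=67.323, impact vy=-7.054
  bounce: vy ← 0.63·7.054 = 4.444

1 3.445 16.115 32.350
2 2.285 6.396 53.806
3 1.440 2.539 67.323
final: 67.323 4.444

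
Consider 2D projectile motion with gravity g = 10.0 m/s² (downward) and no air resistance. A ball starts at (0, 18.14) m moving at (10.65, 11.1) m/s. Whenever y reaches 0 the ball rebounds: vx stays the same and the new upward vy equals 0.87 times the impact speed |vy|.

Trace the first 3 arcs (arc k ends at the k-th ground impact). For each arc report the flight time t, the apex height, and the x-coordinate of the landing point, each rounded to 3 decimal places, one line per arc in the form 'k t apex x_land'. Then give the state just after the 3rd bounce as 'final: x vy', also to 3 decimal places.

1 3.315 24.300 35.300
2 3.836 18.393 76.153
3 3.337 13.922 111.695
final: 111.695 14.517

Arc 1: start y=18.140, vy=11.100 → t=3.315, apex=24.300, x_land=35.300, impact vy=-22.046
  bounce: vy ← 0.87·22.046 = 19.180
Arc 2: start y=0.000, vy=19.180 → t=3.836, apex=18.393, x_land=76.153, impact vy=-19.180
  bounce: vy ← 0.87·19.180 = 16.686
Arc 3: start y=0.000, vy=16.686 → t=3.337, apex=13.922, x_land=111.695, impact vy=-16.686
  bounce: vy ← 0.87·16.686 = 14.517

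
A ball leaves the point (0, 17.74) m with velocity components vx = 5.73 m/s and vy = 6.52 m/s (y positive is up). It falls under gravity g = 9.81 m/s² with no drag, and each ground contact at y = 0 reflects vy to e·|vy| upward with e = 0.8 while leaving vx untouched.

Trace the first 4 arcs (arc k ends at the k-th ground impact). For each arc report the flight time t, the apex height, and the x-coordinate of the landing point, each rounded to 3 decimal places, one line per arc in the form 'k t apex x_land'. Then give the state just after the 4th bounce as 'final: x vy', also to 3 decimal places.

Arc 1: start y=17.740, vy=6.520 → t=2.679, apex=19.907, x_land=15.352, impact vy=-19.763
  bounce: vy ← 0.8·19.763 = 15.810
Arc 2: start y=0.000, vy=15.810 → t=3.223, apex=12.740, x_land=33.821, impact vy=-15.810
  bounce: vy ← 0.8·15.810 = 12.648
Arc 3: start y=0.000, vy=12.648 → t=2.579, apex=8.154, x_land=48.597, impact vy=-12.648
  bounce: vy ← 0.8·12.648 = 10.119
Arc 4: start y=0.000, vy=10.119 → t=2.063, apex=5.218, x_land=60.417, impact vy=-10.119
  bounce: vy ← 0.8·10.119 = 8.095

1 2.679 19.907 15.352
2 3.223 12.740 33.821
3 2.579 8.154 48.597
4 2.063 5.218 60.417
final: 60.417 8.095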